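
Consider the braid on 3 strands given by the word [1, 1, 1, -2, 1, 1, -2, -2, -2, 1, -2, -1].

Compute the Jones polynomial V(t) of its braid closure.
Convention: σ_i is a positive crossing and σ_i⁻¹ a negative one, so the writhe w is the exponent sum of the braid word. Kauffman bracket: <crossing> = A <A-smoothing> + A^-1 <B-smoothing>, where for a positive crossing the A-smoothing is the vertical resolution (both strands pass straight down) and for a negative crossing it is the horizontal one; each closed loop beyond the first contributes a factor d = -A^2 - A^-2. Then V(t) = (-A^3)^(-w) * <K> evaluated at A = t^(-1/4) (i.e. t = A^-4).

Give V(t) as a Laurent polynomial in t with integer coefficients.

The presented braid s1 s1 s1 s2^-1 s1 s1 s2^-1 s2^-1 s2^-1 s1 s2^-1 s1^-1 on 3 strands reduces by inverse Markov moves (closure unchanged at each step):
  Deconjugate: the word is γ·β·γ⁻¹ with γ = s1 (prefix) and γ⁻¹ = s1^-1 (suffix); strip both.
Reduced to β = s1 s1 s2^-1 s1 s1 s2^-1 s2^-1 s2^-1 s1 s2^-1 on 3 strands, 10 crossings.
Compute on β:
Braid: s1 s1 s2^-1 s1 s1 s2^-1 s2^-1 s2^-1 s1 s2^-1 on 3 strands, 10 crossings.
Writhe w = (#positive) - (#negative) = 5 - 5 = 0.
Enumerate smoothing states for the bracket polynomial. There are 2^10 = 1024 states.
Each crossing splits two ways (0=vertical, 1=horizontal). The state's weight is A^(#A-smoothings - #B-smoothings) * d^(loops - 1).
Tabulate the states by total A-exponent and number of loops L (A-exp: L × count):
  A^10: L=6 ×1
  A^8: L=5 ×10
  A^6: L=4 ×43, L=6 ×2
  A^4: L=3 ×98, L=5 ×22
  A^2: L=2 ×121, L=4 ×83, L=6 ×6
  A^0: L=1 ×73, L=3 ×140, L=5 ×38, L=7 ×1
  A^-2: L=2 ×121, L=4 ×79, L=6 ×10
  A^-4: L=3 ×95, L=5 ×24, L=7 ×1
  A^-6: L=4 ×42, L=6 ×3
  A^-8: L=5 ×10
  A^-10: L=6 ×1
Each group contributes A^e * Σ count * d^(L-1):
Powers of d = -A^2 - A^-2: d^2 = A^4 + 2 + A^-4; d^3 = -A^6 - 3*A^2 - 3*A^-2 - A^-6; d^4 = A^8 + 4*A^4 + 6 + 4*A^-4 + A^-8; d^5 = -A^10 - 5*A^6 - 10*A^2 - 10*A^-2 - 5*A^-6 - A^-10; d^6 = A^12 + 6*A^8 + 15*A^4 + 20 + 15*A^-4 + 6*A^-8 + A^-12.
  A^10 * (d^5) = -A^20 - 5*A^16 - 10*A^12 - 10*A^8 - 5*A^4 - 1
  A^8 * (10*d^4) = 10*A^16 + 40*A^12 + 60*A^8 + 40*A^4 + 10
  A^6 * (43*d^3 + 2*d^5) = -2*A^16 - 53*A^12 - 149*A^8 - 149*A^4 - 53 - 2*A^-4
  A^4 * (98*d^2 + 22*d^4) = 22*A^12 + 186*A^8 + 328*A^4 + 186 + 22*A^-4
  A^2 * (121*d + 83*d^3 + 6*d^5) = -6*A^12 - 113*A^8 - 430*A^4 - 430 - 113*A^-4 - 6*A^-8
  A^0 * (73 + 140*d^2 + 38*d^4 + d^6) = A^12 + 44*A^8 + 307*A^4 + 601 + 307*A^-4 + 44*A^-8 + A^-12
  A^-2 * (121*d + 79*d^3 + 10*d^5) = -10*A^8 - 129*A^4 - 458 - 458*A^-4 - 129*A^-8 - 10*A^-12
  A^-4 * (95*d^2 + 24*d^4 + d^6) = A^8 + 30*A^4 + 206 + 354*A^-4 + 206*A^-8 + 30*A^-12 + A^-16
  A^-6 * (42*d^3 + 3*d^5) = -3*A^4 - 57 - 156*A^-4 - 156*A^-8 - 57*A^-12 - 3*A^-16
  A^-8 * (10*d^4) = 10 + 40*A^-4 + 60*A^-8 + 40*A^-12 + 10*A^-16
  A^-10 * (d^5) = -1 - 5*A^-4 - 10*A^-8 - 10*A^-12 - 5*A^-16 - A^-20
Summing the groups: <K> = -A^20 + 3*A^16 - 6*A^12 + 9*A^8 - 11*A^4 + 13 - 11*A^-4 + 9*A^-8 - 6*A^-12 + 3*A^-16 - A^-20
Normalise by the writhe: (-A^3)^(-w) = (-A^3)^(0) = 1, so f(A) = 1 * <K> = -A^20 + 3*A^16 - 6*A^12 + 9*A^8 - 11*A^4 + 13 - 11*A^-4 + 9*A^-8 - 6*A^-12 + 3*A^-16 - A^-20.
Substitute A = t^(-1/4), i.e. A^e → t^(-e/4): V(t) = -t^5 + 3*t^4 - 6*t^3 + 9*t^2 - 11*t + 13 - 11*t^-1 + 9*t^-2 - 6*t^-3 + 3*t^-4 - t^-5

Answer: -t^5 + 3*t^4 - 6*t^3 + 9*t^2 - 11*t + 13 - 11*t^-1 + 9*t^-2 - 6*t^-3 + 3*t^-4 - t^-5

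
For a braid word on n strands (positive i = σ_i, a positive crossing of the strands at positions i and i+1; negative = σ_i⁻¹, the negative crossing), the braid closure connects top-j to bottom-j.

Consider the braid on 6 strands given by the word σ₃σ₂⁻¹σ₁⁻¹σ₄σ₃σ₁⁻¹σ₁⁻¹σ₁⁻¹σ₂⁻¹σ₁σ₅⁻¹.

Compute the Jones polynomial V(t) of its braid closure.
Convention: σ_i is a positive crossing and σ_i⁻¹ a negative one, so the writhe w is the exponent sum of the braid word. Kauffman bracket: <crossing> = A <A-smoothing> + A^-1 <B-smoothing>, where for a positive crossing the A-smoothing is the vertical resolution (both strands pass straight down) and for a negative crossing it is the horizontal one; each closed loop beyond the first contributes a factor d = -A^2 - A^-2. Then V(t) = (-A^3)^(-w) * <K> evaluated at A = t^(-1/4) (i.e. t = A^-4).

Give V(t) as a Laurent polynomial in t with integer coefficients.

t - 1 + 3*t^-1 - 4*t^-2 + 4*t^-3 - 4*t^-4 + 3*t^-5 - 2*t^-6 + t^-7

Derivation:
The presented braid s3 s2^-1 s1^-1 s4 s3 s1^-1 s1^-1 s1^-1 s2^-1 s1 s5^-1 on 6 strands reduces by inverse Markov moves (closure unchanged at each step):
  Destabilize: the word has the form β·s5^-1 where s5^-1 occurs only as the final letter (β ∈ B_5); drop it and the last strand → 5 strands.
Reduced to β = s3 s2^-1 s1^-1 s4 s3 s1^-1 s1^-1 s1^-1 s2^-1 s1 on 5 strands, 10 crossings.
Compute on β:
Braid: s3 s2^-1 s1^-1 s4 s3 s1^-1 s1^-1 s1^-1 s2^-1 s1 on 5 strands, 10 crossings.
Writhe w = (#positive) - (#negative) = 4 - 6 = -2.
Enumerate smoothing states for the bracket polynomial. There are 2^10 = 1024 states.
Each crossing splits two ways (0=vertical, 1=horizontal). The state's weight is A^(#A-smoothings - #B-smoothings) * d^(loops - 1).
Tabulate the states by total A-exponent and number of loops L (A-exp: L × count):
  A^10: L=7 ×1
  A^8: L=6 ×10
  A^6: L=5 ×42, L=7 ×3
  A^4: L=4 ×95, L=6 ×24, L=8 ×1
  A^2: L=3 ×124, L=5 ×76, L=7 ×10
  A^0: L=2 ×90, L=4 ×126, L=6 ×35, L=8 ×1
  A^-2: L=1 ×28, L=3 ×116, L=5 ×61, L=7 ×5
  A^-4: L=2 ×50, L=4 ×60, L=6 ×10
  A^-6: L=1 ×5, L=3 ×29, L=5 ×11
  A^-8: L=2 ×4, L=4 ×6
  A^-10: L=3 ×1
Each group contributes A^e * Σ count * d^(L-1):
Powers of d = -A^2 - A^-2: d^2 = A^4 + 2 + A^-4; d^3 = -A^6 - 3*A^2 - 3*A^-2 - A^-6; d^4 = A^8 + 4*A^4 + 6 + 4*A^-4 + A^-8; d^5 = -A^10 - 5*A^6 - 10*A^2 - 10*A^-2 - 5*A^-6 - A^-10; d^6 = A^12 + 6*A^8 + 15*A^4 + 20 + 15*A^-4 + 6*A^-8 + A^-12; d^7 = -A^14 - 7*A^10 - 21*A^6 - 35*A^2 - 35*A^-2 - 21*A^-6 - 7*A^-10 - A^-14.
  A^10 * (d^6) = A^22 + 6*A^18 + 15*A^14 + 20*A^10 + 15*A^6 + 6*A^2 + A^-2
  A^8 * (10*d^5) = -10*A^18 - 50*A^14 - 100*A^10 - 100*A^6 - 50*A^2 - 10*A^-2
  A^6 * (42*d^4 + 3*d^6) = 3*A^18 + 60*A^14 + 213*A^10 + 312*A^6 + 213*A^2 + 60*A^-2 + 3*A^-6
  A^4 * (95*d^3 + 24*d^5 + d^7) = -A^18 - 31*A^14 - 236*A^10 - 560*A^6 - 560*A^2 - 236*A^-2 - 31*A^-6 - A^-10
  A^2 * (124*d^2 + 76*d^4 + 10*d^6) = 10*A^14 + 136*A^10 + 578*A^6 + 904*A^2 + 578*A^-2 + 136*A^-6 + 10*A^-10
  A^0 * (90*d + 126*d^3 + 35*d^5 + d^7) = -A^14 - 42*A^10 - 322*A^6 - 853*A^2 - 853*A^-2 - 322*A^-6 - 42*A^-10 - A^-14
  A^-2 * (28 + 116*d^2 + 61*d^4 + 5*d^6) = 5*A^10 + 91*A^6 + 435*A^2 + 726*A^-2 + 435*A^-6 + 91*A^-10 + 5*A^-14
  A^-4 * (50*d + 60*d^3 + 10*d^5) = -10*A^6 - 110*A^2 - 330*A^-2 - 330*A^-6 - 110*A^-10 - 10*A^-14
  A^-6 * (5 + 29*d^2 + 11*d^4) = 11*A^2 + 73*A^-2 + 129*A^-6 + 73*A^-10 + 11*A^-14
  A^-8 * (4*d + 6*d^3) = -6*A^-2 - 22*A^-6 - 22*A^-10 - 6*A^-14
  A^-10 * (d^2) = A^-6 + 2*A^-10 + A^-14
Summing the groups: <K> = A^22 - 2*A^18 + 3*A^14 - 4*A^10 + 4*A^6 - 4*A^2 + 3*A^-2 - A^-6 + A^-10
Normalise by the writhe: (-A^3)^(-w) = (-A^3)^(2) = A^6, so f(A) = A^6 * <K> = A^28 - 2*A^24 + 3*A^20 - 4*A^16 + 4*A^12 - 4*A^8 + 3*A^4 - 1 + A^-4.
Substitute A = t^(-1/4), i.e. A^e → t^(-e/4): V(t) = t - 1 + 3*t^-1 - 4*t^-2 + 4*t^-3 - 4*t^-4 + 3*t^-5 - 2*t^-6 + t^-7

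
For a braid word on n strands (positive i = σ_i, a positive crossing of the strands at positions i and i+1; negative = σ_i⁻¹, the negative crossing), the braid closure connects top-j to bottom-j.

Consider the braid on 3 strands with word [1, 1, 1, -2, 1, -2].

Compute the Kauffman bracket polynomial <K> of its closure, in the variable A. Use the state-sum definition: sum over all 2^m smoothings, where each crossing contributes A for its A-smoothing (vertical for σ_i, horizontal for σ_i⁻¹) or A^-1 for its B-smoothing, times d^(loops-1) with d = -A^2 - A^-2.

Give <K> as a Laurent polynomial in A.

Braid: s1 s1 s1 s2^-1 s1 s2^-1 on 3 strands, 6 crossings.
Writhe w = (#positive) - (#negative) = 4 - 2 = 2.
Computing the Kauffman bracket via state sum. There are 2^6 = 64 states.
For each crossing: s=0 is the vertical smoothing, s=1 horizontal. Crossing k contributes A^(sign_k * (1 - 2*s_k)); loop factor d = -A^2 - A^-2.
Tabulate the states by total A-exponent and number of loops L (A-exp: L × count):
  A^6: L=3 ×1
  A^4: L=2 ×6
  A^2: L=1 ×11, L=3 ×4
  A^0: L=2 ×19, L=4 ×1
  A^-2: L=3 ×15
  A^-4: L=4 ×6
  A^-6: L=5 ×1
Each group contributes A^e * Σ count * d^(L-1):
Powers of d = -A^2 - A^-2: d^2 = A^4 + 2 + A^-4; d^3 = -A^6 - 3*A^2 - 3*A^-2 - A^-6; d^4 = A^8 + 4*A^4 + 6 + 4*A^-4 + A^-8.
  A^6 * (d^2) = A^10 + 2*A^6 + A^2
  A^4 * (6*d) = -6*A^6 - 6*A^2
  A^2 * (11 + 4*d^2) = 4*A^6 + 19*A^2 + 4*A^-2
  A^0 * (19*d + d^3) = -A^6 - 22*A^2 - 22*A^-2 - A^-6
  A^-2 * (15*d^2) = 15*A^2 + 30*A^-2 + 15*A^-6
  A^-4 * (6*d^3) = -6*A^2 - 18*A^-2 - 18*A^-6 - 6*A^-10
  A^-6 * (d^4) = A^2 + 4*A^-2 + 6*A^-6 + 4*A^-10 + A^-14
Summing the groups: <K> = A^10 - A^6 + 2*A^2 - 2*A^-2 + 2*A^-6 - 2*A^-10 + A^-14

Answer: A^10 - A^6 + 2*A^2 - 2*A^-2 + 2*A^-6 - 2*A^-10 + A^-14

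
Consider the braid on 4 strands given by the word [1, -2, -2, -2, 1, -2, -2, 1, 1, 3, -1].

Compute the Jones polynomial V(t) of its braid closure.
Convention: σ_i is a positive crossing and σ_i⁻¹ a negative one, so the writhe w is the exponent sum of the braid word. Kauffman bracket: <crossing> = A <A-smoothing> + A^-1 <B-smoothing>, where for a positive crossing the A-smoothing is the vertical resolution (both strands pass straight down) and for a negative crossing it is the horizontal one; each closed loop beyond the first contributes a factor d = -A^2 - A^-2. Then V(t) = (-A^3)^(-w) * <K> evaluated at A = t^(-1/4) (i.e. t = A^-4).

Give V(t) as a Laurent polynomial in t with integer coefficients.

-t^2 + 2*t - 3 + 5*t^-1 - 4*t^-2 + 5*t^-3 - 4*t^-4 + 2*t^-5 - t^-6

Derivation:
The presented braid s1 s2^-1 s2^-1 s2^-1 s1 s2^-1 s2^-1 s1 s1 s3 s1^-1 on 4 strands reduces by inverse Markov moves (closure unchanged at each step):
  Deconjugate: the word is γ·β·γ⁻¹ with γ = s1 (prefix) and γ⁻¹ = s1^-1 (suffix); strip both.
  Destabilize: the word has the form β·s3 where s3 occurs only as the final letter (β ∈ B_3); drop it and the last strand → 3 strands.
Reduced to β = s2^-1 s2^-1 s2^-1 s1 s2^-1 s2^-1 s1 s1 on 3 strands, 8 crossings.
Compute on β:
Braid: s2^-1 s2^-1 s2^-1 s1 s2^-1 s2^-1 s1 s1 on 3 strands, 8 crossings.
Writhe w = (#positive) - (#negative) = 3 - 5 = -2.
Computing the Kauffman bracket via state sum. There are 2^8 = 256 states.
Smooth each crossing (0=||, 1=⌣⌢); contribution A^(Σ sign_k(1-2s_k)) * d^(L-1).
Tabulate the states by total A-exponent and number of loops L (A-exp: L × count):
  A^8: L=6 ×1
  A^6: L=5 ×8
  A^4: L=4 ×27, L=6 ×1
  A^2: L=3 ×50, L=5 ×6
  A^0: L=2 ×53, L=4 ×17
  A^-2: L=1 ×27, L=3 ×28, L=5 ×1
  A^-4: L=2 ×24, L=4 ×4
  A^-6: L=3 ×8
  A^-8: L=4 ×1
Each group contributes A^e * Σ count * d^(L-1):
Powers of d = -A^2 - A^-2: d^2 = A^4 + 2 + A^-4; d^3 = -A^6 - 3*A^2 - 3*A^-2 - A^-6; d^4 = A^8 + 4*A^4 + 6 + 4*A^-4 + A^-8; d^5 = -A^10 - 5*A^6 - 10*A^2 - 10*A^-2 - 5*A^-6 - A^-10.
  A^8 * (d^5) = -A^18 - 5*A^14 - 10*A^10 - 10*A^6 - 5*A^2 - A^-2
  A^6 * (8*d^4) = 8*A^14 + 32*A^10 + 48*A^6 + 32*A^2 + 8*A^-2
  A^4 * (27*d^3 + d^5) = -A^14 - 32*A^10 - 91*A^6 - 91*A^2 - 32*A^-2 - A^-6
  A^2 * (50*d^2 + 6*d^4) = 6*A^10 + 74*A^6 + 136*A^2 + 74*A^-2 + 6*A^-6
  A^0 * (53*d + 17*d^3) = -17*A^6 - 104*A^2 - 104*A^-2 - 17*A^-6
  A^-2 * (27 + 28*d^2 + d^4) = A^6 + 32*A^2 + 89*A^-2 + 32*A^-6 + A^-10
  A^-4 * (24*d + 4*d^3) = -4*A^2 - 36*A^-2 - 36*A^-6 - 4*A^-10
  A^-6 * (8*d^2) = 8*A^-2 + 16*A^-6 + 8*A^-10
  A^-8 * (d^3) = -A^-2 - 3*A^-6 - 3*A^-10 - A^-14
Summing the groups: <K> = -A^18 + 2*A^14 - 4*A^10 + 5*A^6 - 4*A^2 + 5*A^-2 - 3*A^-6 + 2*A^-10 - A^-14
Normalise by the writhe: (-A^3)^(-w) = (-A^3)^(2) = A^6, so f(A) = A^6 * <K> = -A^24 + 2*A^20 - 4*A^16 + 5*A^12 - 4*A^8 + 5*A^4 - 3 + 2*A^-4 - A^-8.
Substitute A = t^(-1/4), i.e. A^e → t^(-e/4): V(t) = -t^2 + 2*t - 3 + 5*t^-1 - 4*t^-2 + 5*t^-3 - 4*t^-4 + 2*t^-5 - t^-6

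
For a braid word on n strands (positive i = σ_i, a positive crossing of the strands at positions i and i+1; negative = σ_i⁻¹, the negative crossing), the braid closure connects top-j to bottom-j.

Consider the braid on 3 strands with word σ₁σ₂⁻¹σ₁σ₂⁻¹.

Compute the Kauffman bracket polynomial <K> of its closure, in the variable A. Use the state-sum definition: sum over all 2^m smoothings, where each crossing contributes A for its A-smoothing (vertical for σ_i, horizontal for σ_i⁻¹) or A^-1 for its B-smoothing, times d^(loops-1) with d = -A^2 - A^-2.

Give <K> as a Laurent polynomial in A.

A^8 - A^4 + 1 - A^-4 + A^-8

Derivation:
Braid: s1 s2^-1 s1 s2^-1 on 3 strands, 4 crossings.
Writhe w = (#positive) - (#negative) = 2 - 2 = 0.
Computing the Kauffman bracket via state sum. There are 2^4 = 16 states.
Each crossing splits two ways (0=vertical, 1=horizontal). The state's weight is A^(#A-smoothings - #B-smoothings) * d^(loops - 1).
  state 0000: A-exp=+0, loops=3, term = A^0 * d^2
  state 0001: A-exp=+2, loops=2, term = A^2 * d^1
  state 0010: A-exp=-2, loops=2, term = A^-2 * d^1
  state 0011: A-exp=+0, loops=1, term = A^0 * d^0
  state 0100: A-exp=+2, loops=2, term = A^2 * d^1
  state 0101: A-exp=+4, loops=3, term = A^4 * d^2
  state 0110: A-exp=+0, loops=1, term = A^0 * d^0
  state 0111: A-exp=+2, loops=2, term = A^2 * d^1
  state 1000: A-exp=-2, loops=2, term = A^-2 * d^1
  state 1001: A-exp=+0, loops=1, term = A^0 * d^0
  state 1010: A-exp=-4, loops=3, term = A^-4 * d^2
  state 1011: A-exp=-2, loops=2, term = A^-2 * d^1
  state 1100: A-exp=+0, loops=1, term = A^0 * d^0
  state 1101: A-exp=+2, loops=2, term = A^2 * d^1
  state 1110: A-exp=-2, loops=2, term = A^-2 * d^1
  state 1111: A-exp=+0, loops=1, term = A^0 * d^0
Collect the terms by A-exponent (count of states per loop number):
Powers of d = -A^2 - A^-2: d^2 = A^4 + 2 + A^-4.
  A^4 * (d^2) = A^8 + 2*A^4 + 1
  A^2 * (4*d) = -4*A^4 - 4
  A^0 * (5 + d^2) = A^4 + 7 + A^-4
  A^-2 * (4*d) = -4 - 4*A^-4
  A^-4 * (d^2) = 1 + 2*A^-4 + A^-8
Summing the groups: <K> = A^8 - A^4 + 1 - A^-4 + A^-8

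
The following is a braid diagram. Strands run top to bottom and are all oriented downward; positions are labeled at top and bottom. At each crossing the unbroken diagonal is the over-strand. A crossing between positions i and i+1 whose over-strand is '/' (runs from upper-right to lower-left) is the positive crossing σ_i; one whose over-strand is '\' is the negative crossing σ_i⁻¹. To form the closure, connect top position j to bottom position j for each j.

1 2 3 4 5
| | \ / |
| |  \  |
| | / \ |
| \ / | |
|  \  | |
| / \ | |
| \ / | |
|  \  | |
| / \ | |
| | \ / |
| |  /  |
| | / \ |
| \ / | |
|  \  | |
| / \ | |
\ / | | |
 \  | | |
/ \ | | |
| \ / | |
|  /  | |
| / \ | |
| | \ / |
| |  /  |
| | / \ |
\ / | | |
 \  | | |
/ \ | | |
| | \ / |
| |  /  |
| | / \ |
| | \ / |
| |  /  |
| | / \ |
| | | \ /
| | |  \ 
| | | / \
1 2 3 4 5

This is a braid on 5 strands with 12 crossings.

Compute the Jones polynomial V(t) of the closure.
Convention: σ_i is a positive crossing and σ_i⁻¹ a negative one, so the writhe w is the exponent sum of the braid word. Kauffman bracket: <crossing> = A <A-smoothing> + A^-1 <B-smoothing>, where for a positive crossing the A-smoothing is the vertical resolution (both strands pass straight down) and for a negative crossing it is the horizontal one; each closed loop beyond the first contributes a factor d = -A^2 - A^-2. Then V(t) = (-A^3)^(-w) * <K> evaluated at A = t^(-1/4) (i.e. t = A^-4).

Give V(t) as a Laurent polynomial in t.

Reading the diagram top to bottom ('/'-over between positions i,i+1 = s_i, '\'-over = s_i^-1): braid word = s3^-1 s2^-1 s2^-1 s3 s2^-1 s1^-1 s2 s3 s1^-1 s3 s3 s4^-1.
The presented braid s3^-1 s2^-1 s2^-1 s3 s2^-1 s1^-1 s2 s3 s1^-1 s3 s3 s4^-1 on 5 strands reduces by inverse Markov moves (closure unchanged at each step):
  Destabilize: the word has the form β·s4^-1 where s4^-1 occurs only as the final letter (β ∈ B_4); drop it and the last strand → 4 strands.
  Deconjugate: the word is γ·β·γ⁻¹ with γ = s3^-1 (prefix) and γ⁻¹ = s3 (suffix); strip both.
Reduced to β = s2^-1 s2^-1 s3 s2^-1 s1^-1 s2 s3 s1^-1 s3 on 4 strands, 9 crossings.
Compute on β:
Braid: s2^-1 s2^-1 s3 s2^-1 s1^-1 s2 s3 s1^-1 s3 on 4 strands, 9 crossings.
Writhe w = (#positive) - (#negative) = 4 - 5 = -1.
Enumerate smoothing states for the bracket polynomial. There are 2^9 = 512 states.
For each crossing: s=0 is the vertical smoothing, s=1 horizontal. Crossing k contributes A^(sign_k * (1 - 2*s_k)); loop factor d = -A^2 - A^-2.
Tabulate the states by total A-exponent and number of loops L (A-exp: L × count):
  A^9: L=5 ×1
  A^7: L=4 ×9
  A^5: L=3 ×32, L=5 ×4
  A^3: L=2 ×55, L=4 ×28, L=6 ×1
  A^1: L=1 ×39, L=3 ×77, L=5 ×10
  A^-1: L=2 ×87, L=4 ×38, L=6 ×1
  A^-3: L=1 ×14, L=3 ×64, L=5 ×6
  A^-5: L=2 ×17, L=4 ×19
  A^-7: L=3 ×7, L=5 ×2
  A^-9: L=4 ×1
Each group contributes A^e * Σ count * d^(L-1):
Powers of d = -A^2 - A^-2: d^2 = A^4 + 2 + A^-4; d^3 = -A^6 - 3*A^2 - 3*A^-2 - A^-6; d^4 = A^8 + 4*A^4 + 6 + 4*A^-4 + A^-8; d^5 = -A^10 - 5*A^6 - 10*A^2 - 10*A^-2 - 5*A^-6 - A^-10.
  A^9 * (d^4) = A^17 + 4*A^13 + 6*A^9 + 4*A^5 + A
  A^7 * (9*d^3) = -9*A^13 - 27*A^9 - 27*A^5 - 9*A
  A^5 * (32*d^2 + 4*d^4) = 4*A^13 + 48*A^9 + 88*A^5 + 48*A + 4*A^-3
  A^3 * (55*d + 28*d^3 + d^5) = -A^13 - 33*A^9 - 149*A^5 - 149*A - 33*A^-3 - A^-7
  A^1 * (39 + 77*d^2 + 10*d^4) = 10*A^9 + 117*A^5 + 253*A + 117*A^-3 + 10*A^-7
  A^-1 * (87*d + 38*d^3 + d^5) = -A^9 - 43*A^5 - 211*A - 211*A^-3 - 43*A^-7 - A^-11
  A^-3 * (14 + 64*d^2 + 6*d^4) = 6*A^5 + 88*A + 178*A^-3 + 88*A^-7 + 6*A^-11
  A^-5 * (17*d + 19*d^3) = -19*A - 74*A^-3 - 74*A^-7 - 19*A^-11
  A^-7 * (7*d^2 + 2*d^4) = 2*A + 15*A^-3 + 26*A^-7 + 15*A^-11 + 2*A^-15
  A^-9 * (d^3) = -A^-3 - 3*A^-7 - 3*A^-11 - A^-15
Summing the groups: <K> = A^17 - 2*A^13 + 3*A^9 - 4*A^5 + 4*A - 5*A^-3 + 3*A^-7 - 2*A^-11 + A^-15
Normalise by the writhe: (-A^3)^(-w) = (-A^3)^(1) = -A^3, so f(A) = -A^3 * <K> = -A^20 + 2*A^16 - 3*A^12 + 4*A^8 - 4*A^4 + 5 - 3*A^-4 + 2*A^-8 - A^-12.
Substitute A = t^(-1/4), i.e. A^e → t^(-e/4): V(t) = -t^3 + 2*t^2 - 3*t + 5 - 4*t^-1 + 4*t^-2 - 3*t^-3 + 2*t^-4 - t^-5

Answer: -t^3 + 2*t^2 - 3*t + 5 - 4*t^-1 + 4*t^-2 - 3*t^-3 + 2*t^-4 - t^-5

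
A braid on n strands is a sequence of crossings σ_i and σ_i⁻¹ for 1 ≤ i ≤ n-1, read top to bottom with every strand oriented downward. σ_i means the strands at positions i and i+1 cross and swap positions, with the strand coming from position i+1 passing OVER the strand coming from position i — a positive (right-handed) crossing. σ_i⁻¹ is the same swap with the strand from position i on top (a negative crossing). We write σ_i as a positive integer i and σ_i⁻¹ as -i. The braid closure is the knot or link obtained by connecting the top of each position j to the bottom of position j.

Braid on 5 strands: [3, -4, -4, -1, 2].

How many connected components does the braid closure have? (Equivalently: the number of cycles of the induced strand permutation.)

2

Derivation:
Track the strand permutation on 5 strands, starting from identity.
  step 1: s3 swaps positions 3,4 -> [1 2 4 3 5]
  step 2: s4^-1 swaps positions 4,5 -> [1 2 4 5 3]
  step 3: s4^-1 swaps positions 4,5 -> [1 2 4 3 5]
  step 4: s1^-1 swaps positions 1,2 -> [2 1 4 3 5]
  step 5: s2 swaps positions 2,3 -> [2 4 1 3 5]
Final permutation (position -> original strand): [2 4 1 3 5]
Closure components = cycle count of this permutation = 2.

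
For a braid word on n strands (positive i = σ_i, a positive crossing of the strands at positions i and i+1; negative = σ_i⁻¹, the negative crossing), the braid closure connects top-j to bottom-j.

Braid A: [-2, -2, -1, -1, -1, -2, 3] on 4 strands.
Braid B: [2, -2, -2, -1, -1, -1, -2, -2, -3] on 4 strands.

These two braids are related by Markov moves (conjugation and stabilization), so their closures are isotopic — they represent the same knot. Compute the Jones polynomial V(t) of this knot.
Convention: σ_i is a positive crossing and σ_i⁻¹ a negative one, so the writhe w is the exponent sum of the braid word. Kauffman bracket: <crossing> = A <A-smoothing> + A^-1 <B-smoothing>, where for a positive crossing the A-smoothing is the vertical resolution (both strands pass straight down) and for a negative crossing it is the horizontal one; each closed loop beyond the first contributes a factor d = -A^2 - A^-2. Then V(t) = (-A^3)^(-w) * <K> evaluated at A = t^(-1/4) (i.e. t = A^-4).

Markov-equivalent braids have isotopic closures, hence identical knot invariants. Strip the Markov moves from each word to reach a common short braid β, then compute V(t) once on β.
Braid A: s2^-1 s2^-1 s1^-1 s1^-1 s1^-1 s2^-1 s3 on 4 strands reduces by inverse Markov moves (closure unchanged at each step):
  Destabilize: the word has the form β·s3 where s3 occurs only as the final letter (β ∈ B_3); drop it and the last strand → 3 strands.
Reduced to β = s2^-1 s2^-1 s1^-1 s1^-1 s1^-1 s2^-1 on 3 strands, 6 crossings.
Braid B: s2 s2^-1 s2^-1 s1^-1 s1^-1 s1^-1 s2^-1 s2^-1 s3^-1 on 4 strands reduces by inverse Markov moves (closure unchanged at each step):
  Destabilize: the word has the form β·s3^-1 where s3^-1 occurs only as the final letter (β ∈ B_3); drop it and the last strand → 3 strands.
  Deconjugate: the word is γ·β·γ⁻¹ with γ = s2 (prefix) and γ⁻¹ = s2^-1 (suffix); strip both.
Reduced to β = s2^-1 s2^-1 s1^-1 s1^-1 s1^-1 s2^-1 on 3 strands, 6 crossings.
Both give the same β = s2^-1 s2^-1 s1^-1 s1^-1 s1^-1 s2^-1 on 3 strands, so one state sum suffices:
Braid: s2^-1 s2^-1 s1^-1 s1^-1 s1^-1 s2^-1 on 3 strands, 6 crossings.
Writhe w = (#positive) - (#negative) = 0 - 6 = -6.
State-sum expansion of <K>. There are 2^6 = 64 states.
For each crossing: s=0 is the vertical smoothing, s=1 horizontal. Crossing k contributes A^(sign_k * (1 - 2*s_k)); loop factor d = -A^2 - A^-2.
Tabulate the states by total A-exponent and number of loops L (A-exp: L × count):
  A^6: L=5 ×1
  A^4: L=4 ×6
  A^2: L=3 ×15
  A^0: L=2 ×18, L=4 ×2
  A^-2: L=1 ×9, L=3 ×6
  A^-4: L=2 ×6
  A^-6: L=3 ×1
Each group contributes A^e * Σ count * d^(L-1):
Powers of d = -A^2 - A^-2: d^2 = A^4 + 2 + A^-4; d^3 = -A^6 - 3*A^2 - 3*A^-2 - A^-6; d^4 = A^8 + 4*A^4 + 6 + 4*A^-4 + A^-8.
  A^6 * (d^4) = A^14 + 4*A^10 + 6*A^6 + 4*A^2 + A^-2
  A^4 * (6*d^3) = -6*A^10 - 18*A^6 - 18*A^2 - 6*A^-2
  A^2 * (15*d^2) = 15*A^6 + 30*A^2 + 15*A^-2
  A^0 * (18*d + 2*d^3) = -2*A^6 - 24*A^2 - 24*A^-2 - 2*A^-6
  A^-2 * (9 + 6*d^2) = 6*A^2 + 21*A^-2 + 6*A^-6
  A^-4 * (6*d) = -6*A^-2 - 6*A^-6
  A^-6 * (d^2) = A^-2 + 2*A^-6 + A^-10
Summing the groups: <K> = A^14 - 2*A^10 + A^6 - 2*A^2 + 2*A^-2 + A^-10
Normalise by the writhe: (-A^3)^(-w) = (-A^3)^(6) = A^18, so f(A) = A^18 * <K> = A^32 - 2*A^28 + A^24 - 2*A^20 + 2*A^16 + A^8.
Substitute A = t^(-1/4), i.e. A^e → t^(-e/4): V(t) = t^-2 + 2*t^-4 - 2*t^-5 + t^-6 - 2*t^-7 + t^-8

Answer: t^-2 + 2*t^-4 - 2*t^-5 + t^-6 - 2*t^-7 + t^-8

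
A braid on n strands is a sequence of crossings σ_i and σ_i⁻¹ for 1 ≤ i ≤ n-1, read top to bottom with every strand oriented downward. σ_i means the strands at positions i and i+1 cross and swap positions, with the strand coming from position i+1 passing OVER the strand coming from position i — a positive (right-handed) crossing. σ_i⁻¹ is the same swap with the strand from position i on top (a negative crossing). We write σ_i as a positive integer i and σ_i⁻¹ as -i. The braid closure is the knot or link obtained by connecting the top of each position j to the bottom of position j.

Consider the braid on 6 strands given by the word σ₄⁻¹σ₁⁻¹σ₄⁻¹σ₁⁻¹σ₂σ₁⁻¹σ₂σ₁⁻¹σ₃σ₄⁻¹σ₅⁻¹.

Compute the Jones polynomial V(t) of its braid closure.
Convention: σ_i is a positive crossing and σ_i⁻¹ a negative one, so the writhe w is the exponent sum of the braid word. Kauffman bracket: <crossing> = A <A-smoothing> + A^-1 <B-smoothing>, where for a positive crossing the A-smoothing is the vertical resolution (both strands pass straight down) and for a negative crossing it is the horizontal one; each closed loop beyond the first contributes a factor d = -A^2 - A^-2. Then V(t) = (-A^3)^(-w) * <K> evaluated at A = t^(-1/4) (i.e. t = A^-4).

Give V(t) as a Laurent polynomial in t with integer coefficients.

The presented braid s4^-1 s1^-1 s4^-1 s1^-1 s2 s1^-1 s2 s1^-1 s3 s4^-1 s5^-1 on 6 strands reduces by inverse Markov moves (closure unchanged at each step):
  Destabilize: the word has the form β·s5^-1 where s5^-1 occurs only as the final letter (β ∈ B_5); drop it and the last strand → 5 strands.
Reduced to β = s4^-1 s1^-1 s4^-1 s1^-1 s2 s1^-1 s2 s1^-1 s3 s4^-1 on 5 strands, 10 crossings.
Compute on β:
Braid: s4^-1 s1^-1 s4^-1 s1^-1 s2 s1^-1 s2 s1^-1 s3 s4^-1 on 5 strands, 10 crossings.
Writhe w = (#positive) - (#negative) = 3 - 7 = -4.
State-sum expansion of <K>. There are 2^10 = 1024 states.
Smooth each crossing (0=||, 1=⌣⌢); contribution A^(Σ sign_k(1-2s_k)) * d^(L-1).
Tabulate the states by total A-exponent and number of loops L (A-exp: L × count):
  A^10: L=8 ×1
  A^8: L=7 ×10
  A^6: L=6 ×45
  A^4: L=5 ×118, L=7 ×2
  A^2: L=4 ×195, L=6 ×15
  A^0: L=3 ×203, L=5 ×49
  A^-2: L=2 ×123, L=4 ×85, L=6 ×2
  A^-4: L=1 ×33, L=3 ×78, L=5 ×9
  A^-6: L=2 ×29, L=4 ×16
  A^-8: L=3 ×9, L=5 ×1
  A^-10: L=4 ×1
Each group contributes A^e * Σ count * d^(L-1):
Powers of d = -A^2 - A^-2: d^2 = A^4 + 2 + A^-4; d^3 = -A^6 - 3*A^2 - 3*A^-2 - A^-6; d^4 = A^8 + 4*A^4 + 6 + 4*A^-4 + A^-8; d^5 = -A^10 - 5*A^6 - 10*A^2 - 10*A^-2 - 5*A^-6 - A^-10; d^6 = A^12 + 6*A^8 + 15*A^4 + 20 + 15*A^-4 + 6*A^-8 + A^-12; d^7 = -A^14 - 7*A^10 - 21*A^6 - 35*A^2 - 35*A^-2 - 21*A^-6 - 7*A^-10 - A^-14.
  A^10 * (d^7) = -A^24 - 7*A^20 - 21*A^16 - 35*A^12 - 35*A^8 - 21*A^4 - 7 - A^-4
  A^8 * (10*d^6) = 10*A^20 + 60*A^16 + 150*A^12 + 200*A^8 + 150*A^4 + 60 + 10*A^-4
  A^6 * (45*d^5) = -45*A^16 - 225*A^12 - 450*A^8 - 450*A^4 - 225 - 45*A^-4
  A^4 * (118*d^4 + 2*d^6) = 2*A^16 + 130*A^12 + 502*A^8 + 748*A^4 + 502 + 130*A^-4 + 2*A^-8
  A^2 * (195*d^3 + 15*d^5) = -15*A^12 - 270*A^8 - 735*A^4 - 735 - 270*A^-4 - 15*A^-8
  A^0 * (203*d^2 + 49*d^4) = 49*A^8 + 399*A^4 + 700 + 399*A^-4 + 49*A^-8
  A^-2 * (123*d + 85*d^3 + 2*d^5) = -2*A^8 - 95*A^4 - 398 - 398*A^-4 - 95*A^-8 - 2*A^-12
  A^-4 * (33 + 78*d^2 + 9*d^4) = 9*A^4 + 114 + 243*A^-4 + 114*A^-8 + 9*A^-12
  A^-6 * (29*d + 16*d^3) = -16 - 77*A^-4 - 77*A^-8 - 16*A^-12
  A^-8 * (9*d^2 + d^4) = 1 + 13*A^-4 + 24*A^-8 + 13*A^-12 + A^-16
  A^-10 * (d^3) = -A^-4 - 3*A^-8 - 3*A^-12 - A^-16
Summing the groups: <K> = -A^24 + 3*A^20 - 4*A^16 + 5*A^12 - 6*A^8 + 5*A^4 - 4 + 3*A^-4 - A^-8 + A^-12
Normalise by the writhe: (-A^3)^(-w) = (-A^3)^(4) = A^12, so f(A) = A^12 * <K> = -A^36 + 3*A^32 - 4*A^28 + 5*A^24 - 6*A^20 + 5*A^16 - 4*A^12 + 3*A^8 - A^4 + 1.
Substitute A = t^(-1/4), i.e. A^e → t^(-e/4): V(t) = 1 - t^-1 + 3*t^-2 - 4*t^-3 + 5*t^-4 - 6*t^-5 + 5*t^-6 - 4*t^-7 + 3*t^-8 - t^-9

Answer: 1 - t^-1 + 3*t^-2 - 4*t^-3 + 5*t^-4 - 6*t^-5 + 5*t^-6 - 4*t^-7 + 3*t^-8 - t^-9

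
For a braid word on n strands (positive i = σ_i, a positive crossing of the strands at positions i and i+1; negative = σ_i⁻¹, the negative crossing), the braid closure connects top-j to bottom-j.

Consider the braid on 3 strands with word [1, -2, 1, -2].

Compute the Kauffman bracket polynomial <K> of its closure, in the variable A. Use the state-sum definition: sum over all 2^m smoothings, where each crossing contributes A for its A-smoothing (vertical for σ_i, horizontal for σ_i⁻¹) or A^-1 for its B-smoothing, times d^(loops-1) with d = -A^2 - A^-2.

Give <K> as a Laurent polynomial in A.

A^8 - A^4 + 1 - A^-4 + A^-8

Derivation:
Braid: s1 s2^-1 s1 s2^-1 on 3 strands, 4 crossings.
Writhe w = (#positive) - (#negative) = 2 - 2 = 0.
Computing the Kauffman bracket via state sum. There are 2^4 = 16 states.
Smooth each crossing (0=||, 1=⌣⌢); contribution A^(Σ sign_k(1-2s_k)) * d^(L-1).
  state 0000: A-exp=+0, loops=3, term = A^0 * d^2
  state 0001: A-exp=+2, loops=2, term = A^2 * d^1
  state 0010: A-exp=-2, loops=2, term = A^-2 * d^1
  state 0011: A-exp=+0, loops=1, term = A^0 * d^0
  state 0100: A-exp=+2, loops=2, term = A^2 * d^1
  state 0101: A-exp=+4, loops=3, term = A^4 * d^2
  state 0110: A-exp=+0, loops=1, term = A^0 * d^0
  state 0111: A-exp=+2, loops=2, term = A^2 * d^1
  state 1000: A-exp=-2, loops=2, term = A^-2 * d^1
  state 1001: A-exp=+0, loops=1, term = A^0 * d^0
  state 1010: A-exp=-4, loops=3, term = A^-4 * d^2
  state 1011: A-exp=-2, loops=2, term = A^-2 * d^1
  state 1100: A-exp=+0, loops=1, term = A^0 * d^0
  state 1101: A-exp=+2, loops=2, term = A^2 * d^1
  state 1110: A-exp=-2, loops=2, term = A^-2 * d^1
  state 1111: A-exp=+0, loops=1, term = A^0 * d^0
Collect the terms by A-exponent (count of states per loop number):
Powers of d = -A^2 - A^-2: d^2 = A^4 + 2 + A^-4.
  A^4 * (d^2) = A^8 + 2*A^4 + 1
  A^2 * (4*d) = -4*A^4 - 4
  A^0 * (5 + d^2) = A^4 + 7 + A^-4
  A^-2 * (4*d) = -4 - 4*A^-4
  A^-4 * (d^2) = 1 + 2*A^-4 + A^-8
Summing the groups: <K> = A^8 - A^4 + 1 - A^-4 + A^-8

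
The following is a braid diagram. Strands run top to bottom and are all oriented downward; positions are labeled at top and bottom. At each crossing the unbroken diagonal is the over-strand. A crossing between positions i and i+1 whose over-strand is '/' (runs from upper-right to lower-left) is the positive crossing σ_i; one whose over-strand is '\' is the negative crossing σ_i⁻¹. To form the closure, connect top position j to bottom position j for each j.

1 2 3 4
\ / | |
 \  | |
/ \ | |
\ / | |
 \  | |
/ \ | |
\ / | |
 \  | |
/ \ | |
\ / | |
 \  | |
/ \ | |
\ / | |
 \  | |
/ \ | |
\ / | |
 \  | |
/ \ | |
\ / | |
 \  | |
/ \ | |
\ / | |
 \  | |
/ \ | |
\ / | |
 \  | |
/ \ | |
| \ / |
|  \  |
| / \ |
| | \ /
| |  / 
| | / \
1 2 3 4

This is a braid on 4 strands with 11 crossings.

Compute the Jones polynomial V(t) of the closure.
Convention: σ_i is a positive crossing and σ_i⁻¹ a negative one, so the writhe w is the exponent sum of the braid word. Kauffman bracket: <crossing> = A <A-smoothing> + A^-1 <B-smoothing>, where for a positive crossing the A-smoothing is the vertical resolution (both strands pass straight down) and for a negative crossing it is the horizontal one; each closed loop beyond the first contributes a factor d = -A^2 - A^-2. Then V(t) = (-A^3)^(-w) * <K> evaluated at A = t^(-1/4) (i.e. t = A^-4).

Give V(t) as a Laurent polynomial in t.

t^-4 + t^-6 - t^-7 + t^-8 - t^-9 + t^-10 - t^-11 + t^-12 - t^-13

Derivation:
Reading the diagram top to bottom ('/'-over between positions i,i+1 = s_i, '\'-over = s_i^-1): braid word = s1^-1 s1^-1 s1^-1 s1^-1 s1^-1 s1^-1 s1^-1 s1^-1 s1^-1 s2^-1 s3.
The presented braid s1^-1 s1^-1 s1^-1 s1^-1 s1^-1 s1^-1 s1^-1 s1^-1 s1^-1 s2^-1 s3 on 4 strands reduces by inverse Markov moves (closure unchanged at each step):
  Destabilize: the word has the form β·s3 where s3 occurs only as the final letter (β ∈ B_3); drop it and the last strand → 3 strands.
  Destabilize: the word has the form β·s2^-1 where s2^-1 occurs only as the final letter (β ∈ B_2); drop it and the last strand → 2 strands.
Reduced to β = s1^-1 s1^-1 s1^-1 s1^-1 s1^-1 s1^-1 s1^-1 s1^-1 s1^-1 on 2 strands, 9 crossings.
Compute on β:
Braid: s1^-1 s1^-1 s1^-1 s1^-1 s1^-1 s1^-1 s1^-1 s1^-1 s1^-1 on 2 strands, 9 crossings.
Writhe w = (#positive) - (#negative) = 0 - 9 = -9.
Enumerate smoothing states for the bracket polynomial. There are 2^9 = 512 states.
Each crossing splits two ways (0=vertical, 1=horizontal). The state's weight is A^(#A-smoothings - #B-smoothings) * d^(loops - 1).
Tabulate the states by total A-exponent and number of loops L (A-exp: L × count):
  A^9: L=9 ×1
  A^7: L=8 ×9
  A^5: L=7 ×36
  A^3: L=6 ×84
  A^1: L=5 ×126
  A^-1: L=4 ×126
  A^-3: L=3 ×84
  A^-5: L=2 ×36
  A^-7: L=1 ×9
  A^-9: L=2 ×1
Each group contributes A^e * Σ count * d^(L-1):
Powers of d = -A^2 - A^-2: d^2 = A^4 + 2 + A^-4; d^3 = -A^6 - 3*A^2 - 3*A^-2 - A^-6; d^4 = A^8 + 4*A^4 + 6 + 4*A^-4 + A^-8; d^5 = -A^10 - 5*A^6 - 10*A^2 - 10*A^-2 - 5*A^-6 - A^-10; d^6 = A^12 + 6*A^8 + 15*A^4 + 20 + 15*A^-4 + 6*A^-8 + A^-12; d^7 = -A^14 - 7*A^10 - 21*A^6 - 35*A^2 - 35*A^-2 - 21*A^-6 - 7*A^-10 - A^-14; d^8 = A^16 + 8*A^12 + 28*A^8 + 56*A^4 + 70 + 56*A^-4 + 28*A^-8 + 8*A^-12 + A^-16.
  A^9 * (d^8) = A^25 + 8*A^21 + 28*A^17 + 56*A^13 + 70*A^9 + 56*A^5 + 28*A + 8*A^-3 + A^-7
  A^7 * (9*d^7) = -9*A^21 - 63*A^17 - 189*A^13 - 315*A^9 - 315*A^5 - 189*A - 63*A^-3 - 9*A^-7
  A^5 * (36*d^6) = 36*A^17 + 216*A^13 + 540*A^9 + 720*A^5 + 540*A + 216*A^-3 + 36*A^-7
  A^3 * (84*d^5) = -84*A^13 - 420*A^9 - 840*A^5 - 840*A - 420*A^-3 - 84*A^-7
  A^1 * (126*d^4) = 126*A^9 + 504*A^5 + 756*A + 504*A^-3 + 126*A^-7
  A^-1 * (126*d^3) = -126*A^5 - 378*A - 378*A^-3 - 126*A^-7
  A^-3 * (84*d^2) = 84*A + 168*A^-3 + 84*A^-7
  A^-5 * (36*d) = -36*A^-3 - 36*A^-7
  A^-7 * (9) = 9*A^-7
  A^-9 * (d) = -A^-7 - A^-11
Summing the groups: <K> = A^25 - A^21 + A^17 - A^13 + A^9 - A^5 + A - A^-3 - A^-11
Normalise by the writhe: (-A^3)^(-w) = (-A^3)^(9) = -A^27, so f(A) = -A^27 * <K> = -A^52 + A^48 - A^44 + A^40 - A^36 + A^32 - A^28 + A^24 + A^16.
Substitute A = t^(-1/4), i.e. A^e → t^(-e/4): V(t) = t^-4 + t^-6 - t^-7 + t^-8 - t^-9 + t^-10 - t^-11 + t^-12 - t^-13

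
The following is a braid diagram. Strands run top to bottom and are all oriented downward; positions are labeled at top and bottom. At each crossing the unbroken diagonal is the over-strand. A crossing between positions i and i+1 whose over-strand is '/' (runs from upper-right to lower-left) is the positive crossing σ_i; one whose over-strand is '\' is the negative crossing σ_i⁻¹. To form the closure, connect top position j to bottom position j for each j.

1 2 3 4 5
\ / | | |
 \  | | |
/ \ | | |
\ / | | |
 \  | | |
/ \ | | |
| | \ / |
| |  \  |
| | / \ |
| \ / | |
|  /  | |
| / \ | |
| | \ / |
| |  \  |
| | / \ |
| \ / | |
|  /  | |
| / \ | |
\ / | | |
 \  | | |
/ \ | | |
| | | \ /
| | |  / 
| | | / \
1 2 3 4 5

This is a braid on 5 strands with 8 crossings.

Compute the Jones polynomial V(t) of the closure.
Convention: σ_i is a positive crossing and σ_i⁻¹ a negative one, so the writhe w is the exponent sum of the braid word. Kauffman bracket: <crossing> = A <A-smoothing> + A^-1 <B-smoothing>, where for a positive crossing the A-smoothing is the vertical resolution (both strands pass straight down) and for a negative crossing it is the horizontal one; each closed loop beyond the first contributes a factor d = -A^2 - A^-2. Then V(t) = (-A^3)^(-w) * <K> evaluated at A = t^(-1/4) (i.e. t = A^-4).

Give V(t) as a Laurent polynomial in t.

t - 1 + 2*t^-1 - 3*t^-2 + 3*t^-3 - 2*t^-4 + 2*t^-5 - t^-6

Derivation:
Reading the diagram top to bottom ('/'-over between positions i,i+1 = s_i, '\'-over = s_i^-1): braid word = s1^-1 s1^-1 s3^-1 s2 s3^-1 s2 s1^-1 s4.
The presented braid s1^-1 s1^-1 s3^-1 s2 s3^-1 s2 s1^-1 s4 on 5 strands reduces by inverse Markov moves (closure unchanged at each step):
  Destabilize: the word has the form β·s4 where s4 occurs only as the final letter (β ∈ B_4); drop it and the last strand → 4 strands.
Reduced to β = s1^-1 s1^-1 s3^-1 s2 s3^-1 s2 s1^-1 on 4 strands, 7 crossings.
Compute on β:
Braid: s1^-1 s1^-1 s3^-1 s2 s3^-1 s2 s1^-1 on 4 strands, 7 crossings.
Writhe w = (#positive) - (#negative) = 2 - 5 = -3.
Computing the Kauffman bracket via state sum. There are 2^7 = 128 states.
Smooth each crossing (0=||, 1=⌣⌢); contribution A^(Σ sign_k(1-2s_k)) * d^(L-1).
Tabulate the states by total A-exponent and number of loops L (A-exp: L × count):
  A^7: L=5 ×1
  A^5: L=4 ×7
  A^3: L=3 ×20, L=5 ×1
  A^1: L=2 ×27, L=4 ×8
  A^-1: L=1 ×15, L=3 ×19, L=5 ×1
  A^-3: L=2 ×17, L=4 ×4
  A^-5: L=3 ×7
  A^-7: L=4 ×1
Each group contributes A^e * Σ count * d^(L-1):
Powers of d = -A^2 - A^-2: d^2 = A^4 + 2 + A^-4; d^3 = -A^6 - 3*A^2 - 3*A^-2 - A^-6; d^4 = A^8 + 4*A^4 + 6 + 4*A^-4 + A^-8.
  A^7 * (d^4) = A^15 + 4*A^11 + 6*A^7 + 4*A^3 + A^-1
  A^5 * (7*d^3) = -7*A^11 - 21*A^7 - 21*A^3 - 7*A^-1
  A^3 * (20*d^2 + d^4) = A^11 + 24*A^7 + 46*A^3 + 24*A^-1 + A^-5
  A^1 * (27*d + 8*d^3) = -8*A^7 - 51*A^3 - 51*A^-1 - 8*A^-5
  A^-1 * (15 + 19*d^2 + d^4) = A^7 + 23*A^3 + 59*A^-1 + 23*A^-5 + A^-9
  A^-3 * (17*d + 4*d^3) = -4*A^3 - 29*A^-1 - 29*A^-5 - 4*A^-9
  A^-5 * (7*d^2) = 7*A^-1 + 14*A^-5 + 7*A^-9
  A^-7 * (d^3) = -A^-1 - 3*A^-5 - 3*A^-9 - A^-13
Summing the groups: <K> = A^15 - 2*A^11 + 2*A^7 - 3*A^3 + 3*A^-1 - 2*A^-5 + A^-9 - A^-13
Normalise by the writhe: (-A^3)^(-w) = (-A^3)^(3) = -A^9, so f(A) = -A^9 * <K> = -A^24 + 2*A^20 - 2*A^16 + 3*A^12 - 3*A^8 + 2*A^4 - 1 + A^-4.
Substitute A = t^(-1/4), i.e. A^e → t^(-e/4): V(t) = t - 1 + 2*t^-1 - 3*t^-2 + 3*t^-3 - 2*t^-4 + 2*t^-5 - t^-6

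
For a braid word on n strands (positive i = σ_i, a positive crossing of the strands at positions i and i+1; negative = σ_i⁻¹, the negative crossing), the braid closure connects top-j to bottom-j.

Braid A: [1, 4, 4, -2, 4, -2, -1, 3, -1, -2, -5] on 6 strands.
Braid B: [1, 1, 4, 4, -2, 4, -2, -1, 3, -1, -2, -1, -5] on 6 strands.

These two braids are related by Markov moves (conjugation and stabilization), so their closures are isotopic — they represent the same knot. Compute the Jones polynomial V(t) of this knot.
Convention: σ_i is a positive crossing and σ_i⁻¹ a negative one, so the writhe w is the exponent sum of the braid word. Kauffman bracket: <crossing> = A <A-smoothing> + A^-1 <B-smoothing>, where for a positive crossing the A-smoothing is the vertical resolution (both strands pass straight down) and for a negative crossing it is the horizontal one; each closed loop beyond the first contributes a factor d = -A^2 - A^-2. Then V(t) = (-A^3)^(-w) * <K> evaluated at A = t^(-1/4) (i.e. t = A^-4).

-t^3 + 2*t^2 - 3*t + 4 - 3*t^-1 + 4*t^-2 - 2*t^-3 + t^-4 - t^-5

Derivation:
Markov-equivalent braids have isotopic closures, hence identical knot invariants. Strip the Markov moves from each word to reach a common short braid β, then compute V(t) once on β.
Braid A: s1 s4 s4 s2^-1 s4 s2^-1 s1^-1 s3 s1^-1 s2^-1 s5^-1 on 6 strands reduces by inverse Markov moves (closure unchanged at each step):
  Destabilize: the word has the form β·s5^-1 where s5^-1 occurs only as the final letter (β ∈ B_5); drop it and the last strand → 5 strands.
Reduced to β = s1 s4 s4 s2^-1 s4 s2^-1 s1^-1 s3 s1^-1 s2^-1 on 5 strands, 10 crossings.
Braid B: s1 s1 s4 s4 s2^-1 s4 s2^-1 s1^-1 s3 s1^-1 s2^-1 s1^-1 s5^-1 on 6 strands reduces by inverse Markov moves (closure unchanged at each step):
  Destabilize: the word has the form β·s5^-1 where s5^-1 occurs only as the final letter (β ∈ B_5); drop it and the last strand → 5 strands.
  Deconjugate: the word is γ·β·γ⁻¹ with γ = s1 (prefix) and γ⁻¹ = s1^-1 (suffix); strip both.
Reduced to β = s1 s4 s4 s2^-1 s4 s2^-1 s1^-1 s3 s1^-1 s2^-1 on 5 strands, 10 crossings.
Both give the same β = s1 s4 s4 s2^-1 s4 s2^-1 s1^-1 s3 s1^-1 s2^-1 on 5 strands, so one state sum suffices:
Braid: s1 s4 s4 s2^-1 s4 s2^-1 s1^-1 s3 s1^-1 s2^-1 on 5 strands, 10 crossings.
Writhe w = (#positive) - (#negative) = 5 - 5 = 0.
State-sum expansion of <K>. There are 2^10 = 1024 states.
Smooth each crossing (0=||, 1=⌣⌢); contribution A^(Σ sign_k(1-2s_k)) * d^(L-1).
Tabulate the states by total A-exponent and number of loops L (A-exp: L × count):
  A^10: L=6 ×1
  A^8: L=5 ×10
  A^6: L=4 ×40, L=6 ×5
  A^4: L=3 ×80, L=5 ×39, L=7 ×1
  A^2: L=2 ×79, L=4 ×117, L=6 ×14
  A^0: L=1 ×30, L=3 ×158, L=5 ×62, L=7 ×2
  A^-2: L=2 ×84, L=4 ×111, L=6 ×15
  A^-4: L=1 ×9, L=3 ×74, L=5 ×36, L=7 ×1
  A^-6: L=2 ×12, L=4 ×29, L=6 ×4
  A^-8: L=3 ×6, L=5 ×4
  A^-10: L=4 ×1
Each group contributes A^e * Σ count * d^(L-1):
Powers of d = -A^2 - A^-2: d^2 = A^4 + 2 + A^-4; d^3 = -A^6 - 3*A^2 - 3*A^-2 - A^-6; d^4 = A^8 + 4*A^4 + 6 + 4*A^-4 + A^-8; d^5 = -A^10 - 5*A^6 - 10*A^2 - 10*A^-2 - 5*A^-6 - A^-10; d^6 = A^12 + 6*A^8 + 15*A^4 + 20 + 15*A^-4 + 6*A^-8 + A^-12.
  A^10 * (d^5) = -A^20 - 5*A^16 - 10*A^12 - 10*A^8 - 5*A^4 - 1
  A^8 * (10*d^4) = 10*A^16 + 40*A^12 + 60*A^8 + 40*A^4 + 10
  A^6 * (40*d^3 + 5*d^5) = -5*A^16 - 65*A^12 - 170*A^8 - 170*A^4 - 65 - 5*A^-4
  A^4 * (80*d^2 + 39*d^4 + d^6) = A^16 + 45*A^12 + 251*A^8 + 414*A^4 + 251 + 45*A^-4 + A^-8
  A^2 * (79*d + 117*d^3 + 14*d^5) = -14*A^12 - 187*A^8 - 570*A^4 - 570 - 187*A^-4 - 14*A^-8
  A^0 * (30 + 158*d^2 + 62*d^4 + 2*d^6) = 2*A^12 + 74*A^8 + 436*A^4 + 758 + 436*A^-4 + 74*A^-8 + 2*A^-12
  A^-2 * (84*d + 111*d^3 + 15*d^5) = -15*A^8 - 186*A^4 - 567 - 567*A^-4 - 186*A^-8 - 15*A^-12
  A^-4 * (9 + 74*d^2 + 36*d^4 + d^6) = A^8 + 42*A^4 + 233 + 393*A^-4 + 233*A^-8 + 42*A^-12 + A^-16
  A^-6 * (12*d + 29*d^3 + 4*d^5) = -4*A^4 - 49 - 139*A^-4 - 139*A^-8 - 49*A^-12 - 4*A^-16
  A^-8 * (6*d^2 + 4*d^4) = 4 + 22*A^-4 + 36*A^-8 + 22*A^-12 + 4*A^-16
  A^-10 * (d^3) = -A^-4 - 3*A^-8 - 3*A^-12 - A^-16
Summing the groups: <K> = -A^20 + A^16 - 2*A^12 + 4*A^8 - 3*A^4 + 4 - 3*A^-4 + 2*A^-8 - A^-12
Normalise by the writhe: (-A^3)^(-w) = (-A^3)^(0) = 1, so f(A) = 1 * <K> = -A^20 + A^16 - 2*A^12 + 4*A^8 - 3*A^4 + 4 - 3*A^-4 + 2*A^-8 - A^-12.
Substitute A = t^(-1/4), i.e. A^e → t^(-e/4): V(t) = -t^3 + 2*t^2 - 3*t + 4 - 3*t^-1 + 4*t^-2 - 2*t^-3 + t^-4 - t^-5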